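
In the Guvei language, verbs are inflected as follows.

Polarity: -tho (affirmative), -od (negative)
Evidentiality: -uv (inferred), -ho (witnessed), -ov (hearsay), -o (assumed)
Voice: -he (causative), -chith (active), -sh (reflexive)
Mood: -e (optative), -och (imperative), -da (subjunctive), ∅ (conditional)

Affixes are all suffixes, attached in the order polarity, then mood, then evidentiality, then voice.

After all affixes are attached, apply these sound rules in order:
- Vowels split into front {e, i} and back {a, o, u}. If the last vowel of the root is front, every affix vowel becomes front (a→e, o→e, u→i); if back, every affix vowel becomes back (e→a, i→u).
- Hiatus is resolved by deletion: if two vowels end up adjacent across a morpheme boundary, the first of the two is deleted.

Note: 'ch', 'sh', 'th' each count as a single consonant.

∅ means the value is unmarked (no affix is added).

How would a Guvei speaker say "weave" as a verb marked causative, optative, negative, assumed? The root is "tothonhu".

Attach polarity negative -od → tothonhuod.
Attach mood optative -e → tothonhuode.
Attach evidentiality assumed -o → tothonhuodeo.
Attach voice causative -he → tothonhuodeohe.
Apply vowel harmony: tothonhuodeohe → tothonhuodaoha.
Apply vowel deletion: tothonhuodaoha → tothonhodoha.

tothonhodoha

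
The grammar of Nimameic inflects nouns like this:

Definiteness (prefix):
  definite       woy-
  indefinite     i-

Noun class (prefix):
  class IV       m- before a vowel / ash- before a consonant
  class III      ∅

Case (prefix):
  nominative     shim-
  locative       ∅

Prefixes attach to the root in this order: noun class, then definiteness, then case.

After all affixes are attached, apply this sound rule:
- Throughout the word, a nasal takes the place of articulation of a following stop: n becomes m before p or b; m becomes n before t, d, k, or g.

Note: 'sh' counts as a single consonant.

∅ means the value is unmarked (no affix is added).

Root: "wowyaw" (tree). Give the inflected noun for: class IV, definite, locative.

woyashwowyaw

Attach noun class class IV ash- (before consonant 'w') → ashwowyaw.
Attach definiteness definite woy- → woyashwowyaw.
case = locative: zero marking, form stays woyashwowyaw.
Nasal assimilation: no change.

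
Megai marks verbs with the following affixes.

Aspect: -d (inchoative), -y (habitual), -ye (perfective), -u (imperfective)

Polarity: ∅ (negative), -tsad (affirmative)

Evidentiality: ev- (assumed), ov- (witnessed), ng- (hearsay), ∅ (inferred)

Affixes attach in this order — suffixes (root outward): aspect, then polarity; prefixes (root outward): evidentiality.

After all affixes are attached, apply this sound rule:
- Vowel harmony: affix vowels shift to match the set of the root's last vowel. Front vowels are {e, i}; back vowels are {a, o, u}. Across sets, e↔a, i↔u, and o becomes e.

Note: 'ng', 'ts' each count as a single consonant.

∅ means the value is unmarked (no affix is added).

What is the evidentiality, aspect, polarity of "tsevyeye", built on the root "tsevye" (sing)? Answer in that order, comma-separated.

Segment: tsevye-ye.
evidentiality: ∅ → inferred.
aspect: -ye → perfective.
polarity: ∅ → negative.

inferred, perfective, negative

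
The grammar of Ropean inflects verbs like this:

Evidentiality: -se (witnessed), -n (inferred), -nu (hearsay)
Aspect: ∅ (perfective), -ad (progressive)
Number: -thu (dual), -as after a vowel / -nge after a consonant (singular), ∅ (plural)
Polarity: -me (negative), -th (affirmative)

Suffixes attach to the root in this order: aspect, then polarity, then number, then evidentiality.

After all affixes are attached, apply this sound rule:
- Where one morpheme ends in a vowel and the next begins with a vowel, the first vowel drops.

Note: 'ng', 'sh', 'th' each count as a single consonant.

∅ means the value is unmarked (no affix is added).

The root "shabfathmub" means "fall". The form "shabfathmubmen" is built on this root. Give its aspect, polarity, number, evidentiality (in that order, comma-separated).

perfective, negative, plural, inferred

Segment: shabfathmub-me-n.
aspect: ∅ → perfective.
polarity: -me → negative.
number: ∅ → plural.
evidentiality: -n → inferred.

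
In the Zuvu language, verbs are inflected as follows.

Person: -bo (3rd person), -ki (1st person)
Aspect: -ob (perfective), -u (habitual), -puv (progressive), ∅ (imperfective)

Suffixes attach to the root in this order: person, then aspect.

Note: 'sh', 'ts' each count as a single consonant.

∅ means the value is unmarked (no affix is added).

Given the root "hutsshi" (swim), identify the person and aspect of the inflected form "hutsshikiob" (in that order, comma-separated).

Segment: hutsshi-ki-ob.
person: -ki → 1st person.
aspect: -ob → perfective.

1st person, perfective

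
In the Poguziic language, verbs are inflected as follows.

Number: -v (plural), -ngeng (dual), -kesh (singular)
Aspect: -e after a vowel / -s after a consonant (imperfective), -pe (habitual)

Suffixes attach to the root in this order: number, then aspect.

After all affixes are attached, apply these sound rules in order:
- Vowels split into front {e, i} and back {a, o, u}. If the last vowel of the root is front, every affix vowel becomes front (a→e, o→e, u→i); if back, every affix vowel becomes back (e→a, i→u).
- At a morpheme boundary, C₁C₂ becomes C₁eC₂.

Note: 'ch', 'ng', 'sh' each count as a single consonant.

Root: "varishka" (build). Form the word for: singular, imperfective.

Attach number singular -kesh → varishkakesh.
Attach aspect imperfective -s (after consonant 'sh') → varishkakeshs.
Apply vowel harmony: varishkakeshs → varishkakashs.
Apply epenthesis: varishkakashs → varishkakashes.

varishkakashes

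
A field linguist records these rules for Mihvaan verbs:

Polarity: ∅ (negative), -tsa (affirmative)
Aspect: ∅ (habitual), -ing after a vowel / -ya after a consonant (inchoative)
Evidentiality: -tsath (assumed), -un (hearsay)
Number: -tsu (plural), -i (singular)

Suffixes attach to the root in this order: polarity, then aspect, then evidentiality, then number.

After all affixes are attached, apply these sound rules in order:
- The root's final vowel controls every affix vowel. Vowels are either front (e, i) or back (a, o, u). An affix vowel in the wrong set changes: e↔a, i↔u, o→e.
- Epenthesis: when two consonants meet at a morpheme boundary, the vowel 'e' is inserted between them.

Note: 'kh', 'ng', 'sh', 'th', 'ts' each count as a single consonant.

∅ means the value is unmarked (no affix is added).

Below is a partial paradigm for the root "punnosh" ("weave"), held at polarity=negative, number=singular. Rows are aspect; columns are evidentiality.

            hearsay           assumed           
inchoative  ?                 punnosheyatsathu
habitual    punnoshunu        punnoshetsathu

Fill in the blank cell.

punnosheyaunu

polarity = negative: zero marking, form stays punnosh.
Attach aspect inchoative -ya (after consonant 'sh') → punnoshya.
Attach evidentiality hearsay -un → punnoshyaun.
Attach number singular -i → punnoshyauni.
Apply vowel harmony: punnoshyauni → punnoshyaunu.
Apply epenthesis: punnoshyaunu → punnosheyaunu.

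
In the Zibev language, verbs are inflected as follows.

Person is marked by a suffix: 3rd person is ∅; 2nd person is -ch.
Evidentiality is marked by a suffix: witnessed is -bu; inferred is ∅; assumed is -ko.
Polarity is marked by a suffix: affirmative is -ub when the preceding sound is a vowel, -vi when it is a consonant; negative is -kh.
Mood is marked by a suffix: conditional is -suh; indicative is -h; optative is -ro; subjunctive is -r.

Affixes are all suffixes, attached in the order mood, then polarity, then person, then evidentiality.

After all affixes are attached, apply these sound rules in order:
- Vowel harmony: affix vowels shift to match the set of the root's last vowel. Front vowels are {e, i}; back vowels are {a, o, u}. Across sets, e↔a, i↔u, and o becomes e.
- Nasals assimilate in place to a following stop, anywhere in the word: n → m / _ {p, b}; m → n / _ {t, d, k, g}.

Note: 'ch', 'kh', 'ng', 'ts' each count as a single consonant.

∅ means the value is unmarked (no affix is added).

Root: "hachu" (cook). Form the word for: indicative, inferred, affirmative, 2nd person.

hachuhvuch

Attach mood indicative -h → hachuh.
Attach polarity affirmative -vi (after consonant 'h') → hachuhvi.
Attach person 2nd person -ch → hachuhvich.
evidentiality = inferred: zero marking, form stays hachuhvich.
Apply vowel harmony: hachuhvich → hachuhvuch.
Nasal assimilation: no change.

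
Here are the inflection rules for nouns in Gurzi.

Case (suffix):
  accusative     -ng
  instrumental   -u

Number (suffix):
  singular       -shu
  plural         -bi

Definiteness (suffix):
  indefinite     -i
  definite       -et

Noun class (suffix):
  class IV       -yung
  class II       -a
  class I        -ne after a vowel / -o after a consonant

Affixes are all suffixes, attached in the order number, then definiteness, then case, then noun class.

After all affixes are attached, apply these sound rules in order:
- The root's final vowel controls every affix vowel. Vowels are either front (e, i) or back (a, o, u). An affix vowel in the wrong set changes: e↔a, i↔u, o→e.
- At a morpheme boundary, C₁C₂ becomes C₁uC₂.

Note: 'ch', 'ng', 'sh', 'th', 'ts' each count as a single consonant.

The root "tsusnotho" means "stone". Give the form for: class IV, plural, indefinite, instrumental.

Attach number plural -bi → tsusnothobi.
Attach definiteness indefinite -i → tsusnothobii.
Attach case instrumental -u → tsusnothobiiu.
Attach noun class class IV -yung → tsusnothobiiuyung.
Apply vowel harmony: tsusnothobiiuyung → tsusnothobuuuyung.
Epenthesis: no change.

tsusnothobuuuyung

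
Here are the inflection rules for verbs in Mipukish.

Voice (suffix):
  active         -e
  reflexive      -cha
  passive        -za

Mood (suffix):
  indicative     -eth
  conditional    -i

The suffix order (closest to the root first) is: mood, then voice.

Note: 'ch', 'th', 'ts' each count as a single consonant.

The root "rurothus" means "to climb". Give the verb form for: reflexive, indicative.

Attach mood indicative -eth → rurothuseth.
Attach voice reflexive -cha → rurothusethcha.

rurothusethcha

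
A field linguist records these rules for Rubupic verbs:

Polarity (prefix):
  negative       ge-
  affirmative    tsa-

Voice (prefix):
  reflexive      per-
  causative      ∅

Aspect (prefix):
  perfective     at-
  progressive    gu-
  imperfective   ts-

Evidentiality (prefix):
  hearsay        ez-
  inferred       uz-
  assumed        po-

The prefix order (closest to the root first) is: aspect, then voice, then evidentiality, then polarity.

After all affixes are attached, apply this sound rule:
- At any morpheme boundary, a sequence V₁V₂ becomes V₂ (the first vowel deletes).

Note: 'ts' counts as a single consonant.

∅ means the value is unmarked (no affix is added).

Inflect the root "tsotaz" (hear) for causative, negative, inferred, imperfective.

guztstsotaz

Attach aspect imperfective ts- → tstsotaz.
voice = causative: zero marking, form stays tstsotaz.
Attach evidentiality inferred uz- → uztstsotaz.
Attach polarity negative ge- → geuztstsotaz.
Apply vowel deletion: geuztstsotaz → guztstsotaz.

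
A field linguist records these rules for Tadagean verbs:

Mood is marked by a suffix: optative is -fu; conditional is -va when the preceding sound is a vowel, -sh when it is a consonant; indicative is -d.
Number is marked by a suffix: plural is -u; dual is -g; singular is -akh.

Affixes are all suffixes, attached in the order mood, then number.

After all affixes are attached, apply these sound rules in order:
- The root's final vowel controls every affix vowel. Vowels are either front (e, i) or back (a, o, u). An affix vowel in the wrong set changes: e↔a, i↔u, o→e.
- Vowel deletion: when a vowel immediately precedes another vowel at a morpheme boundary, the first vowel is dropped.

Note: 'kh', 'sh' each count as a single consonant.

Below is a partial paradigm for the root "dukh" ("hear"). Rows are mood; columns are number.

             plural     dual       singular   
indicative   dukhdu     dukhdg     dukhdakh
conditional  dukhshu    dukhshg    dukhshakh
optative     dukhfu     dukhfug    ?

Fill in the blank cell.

Attach mood optative -fu → dukhfu.
Attach number singular -akh → dukhfuakh.
Vowel harmony: no change.
Apply vowel deletion: dukhfuakh → dukhfakh.

dukhfakh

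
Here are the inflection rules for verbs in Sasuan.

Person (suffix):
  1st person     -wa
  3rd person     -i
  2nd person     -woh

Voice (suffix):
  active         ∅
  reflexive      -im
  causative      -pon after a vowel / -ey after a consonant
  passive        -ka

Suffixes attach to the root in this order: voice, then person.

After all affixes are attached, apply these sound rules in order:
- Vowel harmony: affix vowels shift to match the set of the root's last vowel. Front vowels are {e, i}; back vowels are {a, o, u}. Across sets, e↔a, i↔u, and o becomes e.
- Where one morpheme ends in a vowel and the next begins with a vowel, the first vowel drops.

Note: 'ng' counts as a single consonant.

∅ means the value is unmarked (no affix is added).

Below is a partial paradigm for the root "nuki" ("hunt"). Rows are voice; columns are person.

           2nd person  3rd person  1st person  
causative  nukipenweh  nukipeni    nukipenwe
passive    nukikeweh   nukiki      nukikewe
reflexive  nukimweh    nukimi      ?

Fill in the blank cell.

Attach voice reflexive -im → nukiim.
Attach person 1st person -wa → nukiimwa.
Apply vowel harmony: nukiimwa → nukiimwe.
Apply vowel deletion: nukiimwe → nukimwe.

nukimwe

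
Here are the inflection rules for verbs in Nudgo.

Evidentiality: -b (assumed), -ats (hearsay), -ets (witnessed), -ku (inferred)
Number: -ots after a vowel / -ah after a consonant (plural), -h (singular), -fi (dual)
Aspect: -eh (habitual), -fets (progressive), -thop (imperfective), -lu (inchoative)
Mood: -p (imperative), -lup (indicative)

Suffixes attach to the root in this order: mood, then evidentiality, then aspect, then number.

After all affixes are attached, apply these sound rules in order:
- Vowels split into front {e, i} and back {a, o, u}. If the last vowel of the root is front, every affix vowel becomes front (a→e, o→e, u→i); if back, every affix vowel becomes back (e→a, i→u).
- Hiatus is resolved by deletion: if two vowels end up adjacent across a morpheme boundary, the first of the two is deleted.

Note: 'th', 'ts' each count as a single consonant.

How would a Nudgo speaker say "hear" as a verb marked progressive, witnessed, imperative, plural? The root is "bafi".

Attach mood imperative -p → bafip.
Attach evidentiality witnessed -ets → bafipets.
Attach aspect progressive -fets → bafipetsfets.
Attach number plural -ah (after consonant 'ts') → bafipetsfetsah.
Apply vowel harmony: bafipetsfetsah → bafipetsfetseh.
Vowel deletion: no change.

bafipetsfetseh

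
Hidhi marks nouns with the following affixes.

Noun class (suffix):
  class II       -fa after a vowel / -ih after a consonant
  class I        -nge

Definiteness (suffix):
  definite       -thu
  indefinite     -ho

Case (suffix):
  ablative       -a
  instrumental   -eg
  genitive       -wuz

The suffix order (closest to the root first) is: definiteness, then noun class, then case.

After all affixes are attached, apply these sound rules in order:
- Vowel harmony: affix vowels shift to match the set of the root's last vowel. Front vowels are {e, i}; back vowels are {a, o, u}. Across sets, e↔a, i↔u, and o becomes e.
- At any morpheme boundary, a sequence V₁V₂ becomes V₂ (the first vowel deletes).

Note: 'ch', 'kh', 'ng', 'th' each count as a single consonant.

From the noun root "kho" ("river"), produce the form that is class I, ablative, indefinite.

Attach definiteness indefinite -ho → khoho.
Attach noun class class I -nge → khohonge.
Attach case ablative -a → khohongea.
Apply vowel harmony: khohongea → khohongaa.
Apply vowel deletion: khohongaa → khohonga.

khohonga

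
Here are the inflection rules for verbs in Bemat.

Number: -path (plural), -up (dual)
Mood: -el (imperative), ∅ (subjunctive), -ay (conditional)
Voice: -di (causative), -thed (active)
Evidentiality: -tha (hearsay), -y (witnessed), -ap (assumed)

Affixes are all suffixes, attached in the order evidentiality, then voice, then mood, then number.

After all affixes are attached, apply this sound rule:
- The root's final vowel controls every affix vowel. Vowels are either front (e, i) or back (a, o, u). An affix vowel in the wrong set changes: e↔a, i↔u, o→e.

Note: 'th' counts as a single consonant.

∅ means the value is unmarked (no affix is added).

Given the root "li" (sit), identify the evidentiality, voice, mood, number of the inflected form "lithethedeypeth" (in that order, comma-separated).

hearsay, active, conditional, plural

Segment: li-tha-thed-ay-path.
evidentiality: -tha → hearsay.
voice: -thed → active.
mood: -ay → conditional.
number: -path → plural.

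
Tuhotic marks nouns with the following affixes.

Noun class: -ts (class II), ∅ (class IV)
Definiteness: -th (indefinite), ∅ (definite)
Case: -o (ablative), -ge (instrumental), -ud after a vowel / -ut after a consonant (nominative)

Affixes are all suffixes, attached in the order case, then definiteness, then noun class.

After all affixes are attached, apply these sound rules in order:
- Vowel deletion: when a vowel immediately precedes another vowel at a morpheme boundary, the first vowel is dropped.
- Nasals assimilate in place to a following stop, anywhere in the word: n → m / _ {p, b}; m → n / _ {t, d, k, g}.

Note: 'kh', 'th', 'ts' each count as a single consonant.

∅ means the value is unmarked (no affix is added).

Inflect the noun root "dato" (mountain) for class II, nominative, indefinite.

Attach case nominative -ud (after vowel 'o') → datoud.
Attach definiteness indefinite -th → datoudth.
Attach noun class class II -ts → datoudthts.
Apply vowel deletion: datoudthts → datudthts.
Nasal assimilation: no change.

datudthts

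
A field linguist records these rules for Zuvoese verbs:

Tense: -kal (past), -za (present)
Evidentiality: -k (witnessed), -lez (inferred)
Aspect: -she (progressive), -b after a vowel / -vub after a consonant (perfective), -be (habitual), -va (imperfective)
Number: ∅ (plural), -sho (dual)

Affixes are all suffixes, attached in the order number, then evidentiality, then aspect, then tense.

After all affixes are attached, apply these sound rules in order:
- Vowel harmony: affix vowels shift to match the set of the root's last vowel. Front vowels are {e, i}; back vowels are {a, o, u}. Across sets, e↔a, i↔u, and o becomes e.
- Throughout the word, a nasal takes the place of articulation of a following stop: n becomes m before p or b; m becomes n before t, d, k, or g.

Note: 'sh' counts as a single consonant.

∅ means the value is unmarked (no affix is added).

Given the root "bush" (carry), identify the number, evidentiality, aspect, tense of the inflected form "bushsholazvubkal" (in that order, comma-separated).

Segment: bush-sho-lez-vub-kal.
number: -sho → dual.
evidentiality: -lez → inferred.
aspect: -b/vub → perfective.
tense: -kal → past.

dual, inferred, perfective, past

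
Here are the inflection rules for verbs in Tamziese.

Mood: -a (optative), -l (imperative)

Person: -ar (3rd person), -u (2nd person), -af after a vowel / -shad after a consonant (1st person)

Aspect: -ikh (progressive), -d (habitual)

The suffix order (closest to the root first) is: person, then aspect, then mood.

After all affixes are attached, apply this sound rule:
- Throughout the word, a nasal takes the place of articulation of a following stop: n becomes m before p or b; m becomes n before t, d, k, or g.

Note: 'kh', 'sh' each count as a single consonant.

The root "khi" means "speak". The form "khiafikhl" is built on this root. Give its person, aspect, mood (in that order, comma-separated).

Segment: khi-af-ikh-l.
person: -af/shad → 1st person.
aspect: -ikh → progressive.
mood: -l → imperative.

1st person, progressive, imperative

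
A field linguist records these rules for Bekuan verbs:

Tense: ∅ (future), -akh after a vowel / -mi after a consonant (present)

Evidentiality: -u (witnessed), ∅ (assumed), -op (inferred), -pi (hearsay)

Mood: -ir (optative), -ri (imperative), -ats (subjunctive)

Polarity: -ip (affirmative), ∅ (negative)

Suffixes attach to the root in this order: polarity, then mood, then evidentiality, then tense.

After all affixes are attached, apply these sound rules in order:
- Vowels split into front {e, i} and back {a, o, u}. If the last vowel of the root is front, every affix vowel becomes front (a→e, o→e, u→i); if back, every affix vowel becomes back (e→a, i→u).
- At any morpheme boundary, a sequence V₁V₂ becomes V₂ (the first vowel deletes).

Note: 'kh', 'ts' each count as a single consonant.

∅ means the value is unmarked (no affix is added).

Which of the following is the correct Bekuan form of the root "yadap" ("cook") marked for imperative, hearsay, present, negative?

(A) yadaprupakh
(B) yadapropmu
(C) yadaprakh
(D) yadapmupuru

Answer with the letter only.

polarity = negative: zero marking, form stays yadap.
Attach mood imperative -ri → yadapri.
Attach evidentiality hearsay -pi → yadapripi.
Attach tense present -akh (after vowel 'i') → yadapripiakh.
Apply vowel harmony: yadapripiakh → yadaprupuakh.
Apply vowel deletion: yadaprupuakh → yadaprupakh.
So the correct form is yadaprupakh, option (A).
(B) yadapropmu is wrong: it uses inferred instead of hearsay for evidentiality.
(D) yadapmupuru is wrong: it has the affixes in the wrong order.
(C) yadaprakh is wrong: it uses assumed instead of hearsay for evidentiality.

A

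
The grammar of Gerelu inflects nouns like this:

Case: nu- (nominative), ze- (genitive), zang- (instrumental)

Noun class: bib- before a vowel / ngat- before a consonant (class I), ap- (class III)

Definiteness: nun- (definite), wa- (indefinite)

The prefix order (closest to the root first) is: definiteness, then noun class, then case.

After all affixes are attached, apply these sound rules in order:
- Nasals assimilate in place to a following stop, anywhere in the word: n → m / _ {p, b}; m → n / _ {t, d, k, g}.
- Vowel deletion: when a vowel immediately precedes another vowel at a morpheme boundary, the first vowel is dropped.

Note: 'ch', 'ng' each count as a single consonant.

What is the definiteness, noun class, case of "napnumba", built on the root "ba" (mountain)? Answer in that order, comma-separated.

Segment: nu-ap-nun-ba.
definiteness: nun- → definite.
noun class: ap- → class III.
case: nu- → nominative.

definite, class III, nominative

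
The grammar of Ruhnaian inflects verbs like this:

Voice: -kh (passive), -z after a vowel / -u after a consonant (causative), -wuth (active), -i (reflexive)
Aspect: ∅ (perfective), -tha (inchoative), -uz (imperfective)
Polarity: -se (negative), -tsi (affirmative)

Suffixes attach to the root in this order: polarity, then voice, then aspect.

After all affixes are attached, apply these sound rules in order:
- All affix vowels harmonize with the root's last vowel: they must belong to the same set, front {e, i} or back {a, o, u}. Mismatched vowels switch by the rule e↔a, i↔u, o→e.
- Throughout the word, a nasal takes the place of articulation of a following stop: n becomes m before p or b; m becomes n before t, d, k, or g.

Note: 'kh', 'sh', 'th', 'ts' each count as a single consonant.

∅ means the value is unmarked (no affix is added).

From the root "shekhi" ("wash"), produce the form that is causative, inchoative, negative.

Attach polarity negative -se → shekhise.
Attach voice causative -z (after vowel 'e') → shekhisez.
Attach aspect inchoative -tha → shekhiseztha.
Apply vowel harmony: shekhiseztha → shekhisezthe.
Nasal assimilation: no change.

shekhisezthe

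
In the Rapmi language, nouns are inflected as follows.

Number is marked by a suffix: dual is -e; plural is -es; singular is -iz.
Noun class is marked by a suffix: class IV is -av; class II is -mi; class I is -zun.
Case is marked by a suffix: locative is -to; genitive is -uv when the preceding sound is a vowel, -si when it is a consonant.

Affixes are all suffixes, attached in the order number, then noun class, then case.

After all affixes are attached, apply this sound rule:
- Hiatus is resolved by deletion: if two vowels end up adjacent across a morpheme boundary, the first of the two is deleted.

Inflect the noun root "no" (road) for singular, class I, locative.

Attach number singular -iz → noiz.
Attach noun class class I -zun → noizzun.
Attach case locative -to → noizzunto.
Apply vowel deletion: noizzunto → nizzunto.

nizzunto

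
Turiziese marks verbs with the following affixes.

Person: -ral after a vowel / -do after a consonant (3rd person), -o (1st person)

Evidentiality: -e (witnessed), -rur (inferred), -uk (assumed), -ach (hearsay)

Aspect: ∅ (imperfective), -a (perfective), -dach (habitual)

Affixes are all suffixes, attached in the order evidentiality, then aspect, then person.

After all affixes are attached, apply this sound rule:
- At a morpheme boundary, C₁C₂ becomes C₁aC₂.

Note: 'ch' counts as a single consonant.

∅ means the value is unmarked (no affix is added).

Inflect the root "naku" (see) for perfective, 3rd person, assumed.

nakuukaral

Attach evidentiality assumed -uk → nakuuk.
Attach aspect perfective -a → nakuuka.
Attach person 3rd person -ral (after vowel 'a') → nakuukaral.
Epenthesis: no change.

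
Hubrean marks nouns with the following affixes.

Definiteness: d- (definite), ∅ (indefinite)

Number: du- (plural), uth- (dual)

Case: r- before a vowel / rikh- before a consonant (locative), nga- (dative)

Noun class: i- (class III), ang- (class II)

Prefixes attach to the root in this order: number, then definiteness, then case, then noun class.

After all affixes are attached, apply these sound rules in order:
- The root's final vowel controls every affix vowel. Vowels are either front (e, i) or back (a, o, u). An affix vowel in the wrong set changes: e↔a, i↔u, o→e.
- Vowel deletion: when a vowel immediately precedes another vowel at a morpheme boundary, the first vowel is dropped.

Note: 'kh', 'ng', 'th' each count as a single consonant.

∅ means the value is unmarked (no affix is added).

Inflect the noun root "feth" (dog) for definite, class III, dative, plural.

ingeddifeth

Attach number plural du- → dufeth.
Attach definiteness definite d- → ddufeth.
Attach case dative nga- → ngaddufeth.
Attach noun class class III i- → ingaddufeth.
Apply vowel harmony: ingaddufeth → ingeddifeth.
Vowel deletion: no change.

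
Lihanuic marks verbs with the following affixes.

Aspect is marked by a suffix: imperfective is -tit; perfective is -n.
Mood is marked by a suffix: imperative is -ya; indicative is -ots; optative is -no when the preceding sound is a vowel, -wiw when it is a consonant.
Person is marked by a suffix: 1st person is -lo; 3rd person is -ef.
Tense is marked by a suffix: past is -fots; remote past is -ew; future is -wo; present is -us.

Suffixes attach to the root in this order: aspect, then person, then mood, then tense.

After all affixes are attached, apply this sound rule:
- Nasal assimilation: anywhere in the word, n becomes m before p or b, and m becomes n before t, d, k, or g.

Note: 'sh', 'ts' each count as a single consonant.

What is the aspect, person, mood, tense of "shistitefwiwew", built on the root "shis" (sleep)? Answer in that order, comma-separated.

imperfective, 3rd person, optative, remote past

Segment: shis-tit-ef-wiw-ew.
aspect: -tit → imperfective.
person: -ef → 3rd person.
mood: -no/wiw → optative.
tense: -ew → remote past.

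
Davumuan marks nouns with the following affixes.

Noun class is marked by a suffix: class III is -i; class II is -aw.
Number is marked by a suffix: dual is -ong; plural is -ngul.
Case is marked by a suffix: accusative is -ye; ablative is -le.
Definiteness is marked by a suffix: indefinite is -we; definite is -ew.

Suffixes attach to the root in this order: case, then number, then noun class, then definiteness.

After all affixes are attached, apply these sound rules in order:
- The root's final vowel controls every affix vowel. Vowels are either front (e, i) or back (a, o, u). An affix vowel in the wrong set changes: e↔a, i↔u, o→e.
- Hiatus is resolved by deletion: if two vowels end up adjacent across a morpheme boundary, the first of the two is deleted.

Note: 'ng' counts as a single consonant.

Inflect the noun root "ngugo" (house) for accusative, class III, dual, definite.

Attach case accusative -ye → ngugoye.
Attach number dual -ong → ngugoyeong.
Attach noun class class III -i → ngugoyeongi.
Attach definiteness definite -ew → ngugoyeongiew.
Apply vowel harmony: ngugoyeongiew → ngugoyaonguaw.
Apply vowel deletion: ngugoyaonguaw → ngugoyongaw.

ngugoyongaw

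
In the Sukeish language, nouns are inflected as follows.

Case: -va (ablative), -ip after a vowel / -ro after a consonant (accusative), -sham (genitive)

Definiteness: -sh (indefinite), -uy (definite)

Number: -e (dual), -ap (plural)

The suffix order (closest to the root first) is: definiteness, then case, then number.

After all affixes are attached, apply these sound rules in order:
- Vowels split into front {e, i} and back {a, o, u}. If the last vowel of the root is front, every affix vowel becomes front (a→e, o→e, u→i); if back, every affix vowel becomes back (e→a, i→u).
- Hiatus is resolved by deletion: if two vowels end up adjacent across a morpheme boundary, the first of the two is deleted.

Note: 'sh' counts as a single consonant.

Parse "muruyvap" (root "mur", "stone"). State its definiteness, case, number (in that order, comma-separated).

Segment: mur-uy-va-ap.
definiteness: -uy → definite.
case: -va → ablative.
number: -ap → plural.

definite, ablative, plural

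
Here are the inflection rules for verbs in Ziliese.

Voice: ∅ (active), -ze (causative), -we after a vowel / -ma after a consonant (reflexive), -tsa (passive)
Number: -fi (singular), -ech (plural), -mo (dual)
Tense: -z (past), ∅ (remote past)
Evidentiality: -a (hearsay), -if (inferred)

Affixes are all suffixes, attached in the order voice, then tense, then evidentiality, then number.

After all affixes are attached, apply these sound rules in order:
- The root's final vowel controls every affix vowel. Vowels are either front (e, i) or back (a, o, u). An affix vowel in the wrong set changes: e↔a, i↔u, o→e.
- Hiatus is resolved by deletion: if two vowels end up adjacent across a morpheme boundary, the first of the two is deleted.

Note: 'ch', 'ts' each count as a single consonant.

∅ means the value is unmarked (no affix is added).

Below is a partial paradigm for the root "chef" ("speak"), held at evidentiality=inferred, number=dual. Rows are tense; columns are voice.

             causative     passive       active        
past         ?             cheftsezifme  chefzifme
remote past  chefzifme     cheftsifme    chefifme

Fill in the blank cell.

chefzezifme

Attach voice causative -ze → chefze.
Attach tense past -z → chefzez.
Attach evidentiality inferred -if → chefzezif.
Attach number dual -mo → chefzezifmo.
Apply vowel harmony: chefzezifmo → chefzezifme.
Vowel deletion: no change.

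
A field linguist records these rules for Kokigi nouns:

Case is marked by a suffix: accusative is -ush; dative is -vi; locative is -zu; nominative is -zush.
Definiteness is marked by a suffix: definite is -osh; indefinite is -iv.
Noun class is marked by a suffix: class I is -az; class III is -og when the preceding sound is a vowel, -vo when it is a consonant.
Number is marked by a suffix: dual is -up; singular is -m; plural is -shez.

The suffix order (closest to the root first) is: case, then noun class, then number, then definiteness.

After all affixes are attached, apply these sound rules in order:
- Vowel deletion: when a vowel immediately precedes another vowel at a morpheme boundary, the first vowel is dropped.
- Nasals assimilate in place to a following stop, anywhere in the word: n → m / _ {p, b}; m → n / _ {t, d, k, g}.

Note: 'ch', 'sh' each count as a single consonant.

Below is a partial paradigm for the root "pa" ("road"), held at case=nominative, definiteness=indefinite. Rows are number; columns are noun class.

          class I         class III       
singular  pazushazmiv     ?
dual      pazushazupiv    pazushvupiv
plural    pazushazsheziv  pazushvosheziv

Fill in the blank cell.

pazushvomiv

Attach case nominative -zush → pazush.
Attach noun class class III -vo (after consonant 'sh') → pazushvo.
Attach number singular -m → pazushvom.
Attach definiteness indefinite -iv → pazushvomiv.
Vowel deletion: no change.
Nasal assimilation: no change.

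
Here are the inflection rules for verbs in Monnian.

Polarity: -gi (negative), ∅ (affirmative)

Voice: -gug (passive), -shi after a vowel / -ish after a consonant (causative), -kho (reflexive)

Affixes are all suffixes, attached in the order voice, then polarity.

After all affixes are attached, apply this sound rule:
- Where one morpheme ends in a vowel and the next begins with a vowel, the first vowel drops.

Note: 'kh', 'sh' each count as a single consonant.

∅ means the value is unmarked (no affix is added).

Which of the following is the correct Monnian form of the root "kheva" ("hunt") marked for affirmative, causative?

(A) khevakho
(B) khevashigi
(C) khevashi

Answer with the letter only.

C

Attach voice causative -shi (after vowel 'a') → khevashi.
polarity = affirmative: zero marking, form stays khevashi.
Vowel deletion: no change.
So the correct form is khevashi, option (C).
(B) khevashigi is wrong: it uses negative instead of affirmative for polarity.
(A) khevakho is wrong: it uses reflexive instead of causative for voice.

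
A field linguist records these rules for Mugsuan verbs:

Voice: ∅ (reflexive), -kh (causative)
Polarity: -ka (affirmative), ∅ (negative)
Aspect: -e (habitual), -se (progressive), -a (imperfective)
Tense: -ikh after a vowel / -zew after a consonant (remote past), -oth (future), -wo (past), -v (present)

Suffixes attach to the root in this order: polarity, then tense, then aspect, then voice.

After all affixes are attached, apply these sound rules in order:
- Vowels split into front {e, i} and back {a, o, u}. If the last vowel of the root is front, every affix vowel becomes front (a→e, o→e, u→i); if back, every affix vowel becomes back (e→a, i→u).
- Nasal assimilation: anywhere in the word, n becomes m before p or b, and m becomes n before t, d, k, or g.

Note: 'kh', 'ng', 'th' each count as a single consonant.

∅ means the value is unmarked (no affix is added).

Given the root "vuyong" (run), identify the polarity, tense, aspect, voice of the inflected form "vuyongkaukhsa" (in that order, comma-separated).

Segment: vuyong-ka-ikh-se.
polarity: -ka → affirmative.
tense: -ikh/zew → remote past.
aspect: -se → progressive.
voice: ∅ → reflexive.

affirmative, remote past, progressive, reflexive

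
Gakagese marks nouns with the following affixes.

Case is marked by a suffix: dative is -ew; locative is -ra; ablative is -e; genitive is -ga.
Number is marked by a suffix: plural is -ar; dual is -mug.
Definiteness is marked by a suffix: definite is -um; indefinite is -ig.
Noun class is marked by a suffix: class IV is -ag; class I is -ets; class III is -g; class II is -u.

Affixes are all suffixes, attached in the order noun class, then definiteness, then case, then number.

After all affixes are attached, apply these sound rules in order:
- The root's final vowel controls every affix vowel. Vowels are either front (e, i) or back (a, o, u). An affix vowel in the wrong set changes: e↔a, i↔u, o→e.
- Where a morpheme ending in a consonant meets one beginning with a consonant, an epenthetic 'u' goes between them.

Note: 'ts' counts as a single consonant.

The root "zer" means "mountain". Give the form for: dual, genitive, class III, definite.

zerugimugemig

Attach noun class class III -g → zerg.
Attach definiteness definite -um → zergum.
Attach case genitive -ga → zergumga.
Attach number dual -mug → zergumgamug.
Apply vowel harmony: zergumgamug → zergimgemig.
Apply epenthesis: zergimgemig → zerugimugemig.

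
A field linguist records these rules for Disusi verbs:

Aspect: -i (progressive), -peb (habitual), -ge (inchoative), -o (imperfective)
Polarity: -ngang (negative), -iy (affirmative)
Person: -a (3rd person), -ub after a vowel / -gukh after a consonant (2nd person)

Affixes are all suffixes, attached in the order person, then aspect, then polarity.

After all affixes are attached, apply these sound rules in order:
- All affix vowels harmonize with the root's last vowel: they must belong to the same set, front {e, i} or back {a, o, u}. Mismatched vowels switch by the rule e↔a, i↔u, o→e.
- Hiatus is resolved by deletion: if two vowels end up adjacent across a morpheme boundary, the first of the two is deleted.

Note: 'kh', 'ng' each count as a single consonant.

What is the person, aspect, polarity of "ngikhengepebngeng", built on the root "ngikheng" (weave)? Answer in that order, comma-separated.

3rd person, habitual, negative

Segment: ngikheng-a-peb-ngang.
person: -a → 3rd person.
aspect: -peb → habitual.
polarity: -ngang → negative.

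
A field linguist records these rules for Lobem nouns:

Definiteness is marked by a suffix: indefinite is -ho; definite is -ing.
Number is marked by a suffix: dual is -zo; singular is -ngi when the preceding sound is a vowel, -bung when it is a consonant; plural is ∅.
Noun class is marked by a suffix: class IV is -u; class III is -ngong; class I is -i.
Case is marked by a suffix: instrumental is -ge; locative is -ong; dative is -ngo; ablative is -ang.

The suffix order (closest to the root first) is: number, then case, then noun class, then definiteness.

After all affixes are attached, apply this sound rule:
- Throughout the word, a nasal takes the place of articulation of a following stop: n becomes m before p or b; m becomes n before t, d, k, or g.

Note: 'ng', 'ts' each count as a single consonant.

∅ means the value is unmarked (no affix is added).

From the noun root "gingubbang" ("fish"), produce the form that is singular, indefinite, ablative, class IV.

gingubbangbunganguho

Attach number singular -bung (after consonant 'ng') → gingubbangbung.
Attach case ablative -ang → gingubbangbungang.
Attach noun class class IV -u → gingubbangbungangu.
Attach definiteness indefinite -ho → gingubbangbunganguho.
Nasal assimilation: no change.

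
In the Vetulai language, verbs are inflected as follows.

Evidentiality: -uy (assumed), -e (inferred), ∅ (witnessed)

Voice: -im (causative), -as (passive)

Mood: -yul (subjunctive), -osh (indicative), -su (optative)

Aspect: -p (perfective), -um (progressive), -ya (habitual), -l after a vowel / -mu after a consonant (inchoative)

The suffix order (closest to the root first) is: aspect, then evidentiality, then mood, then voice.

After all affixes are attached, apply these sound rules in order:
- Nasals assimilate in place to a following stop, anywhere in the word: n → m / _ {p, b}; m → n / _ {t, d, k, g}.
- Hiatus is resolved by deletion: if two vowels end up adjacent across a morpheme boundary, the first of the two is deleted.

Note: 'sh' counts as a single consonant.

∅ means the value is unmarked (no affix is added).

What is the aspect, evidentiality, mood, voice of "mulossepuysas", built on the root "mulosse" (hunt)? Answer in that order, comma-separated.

perfective, assumed, optative, passive

Segment: mulosse-p-uy-su-as.
aspect: -p → perfective.
evidentiality: -uy → assumed.
mood: -su → optative.
voice: -as → passive.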